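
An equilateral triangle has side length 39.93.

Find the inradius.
r = Area/s with s the semi-perimeter.
Area = (√3/4)·39.93² = (√3/4)·1594.4049 ≈ 0.433013·1594.4049 ≈ 690.398
s = 3·39.93/2 = 59.895
r ≈ 690.398/59.895 ≈ 11.5268
(Equivalently r = side/(2√3) = 39.93/3.4641 ≈ 11.5268.)

r = 11.53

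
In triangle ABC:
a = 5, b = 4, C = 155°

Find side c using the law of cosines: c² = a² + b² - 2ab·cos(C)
c² = 5² + 4² − 2·5·4·cos(155°)
cos(155°) ≈ -0.906308
c² ≈ 25 + 16 − 40·(-0.906308) ≈ 41 + 36.2523 ≈ 77.2523
c ≈ √77.2523 ≈ 8.78933

c = 8.789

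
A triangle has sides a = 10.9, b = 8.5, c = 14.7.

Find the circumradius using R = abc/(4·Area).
First find the area with Heron's formula.
s = (10.9 + 8.5 + 14.7)/2 = 17.05
Area = √(s(s−a)(s−b)(s−c)) = √(17.05·6.15·8.55·2.35) ≈ √2106.85 ≈ 45.9004
abc = 10.9·8.5·14.7 = 1361.955
R = abc/(4·Area) ≈ 1361.955/(4·45.9004) = 1361.955/183.602 ≈ 7.41799

R = 7.418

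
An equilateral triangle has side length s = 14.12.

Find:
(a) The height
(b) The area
(a) The height splits the triangle into two 30-60-90 halves: h = s·√3/2 = 14.12·1.73205/2 ≈ 24.4566/2 ≈ 12.2283
(b) Area = (√3/4)·s² = (√3/4)·14.12² = (√3/4)·199.3744 ≈ 0.433013·199.3744 ≈ 86.3316

Height = 12.23, Area = 86.33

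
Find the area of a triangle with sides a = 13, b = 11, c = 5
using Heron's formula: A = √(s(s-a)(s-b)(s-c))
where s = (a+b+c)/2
s = (13 + 11 + 5)/2 = 29/2 = 14.5
s − a = 1.5, s − b = 3.5, s − c = 9.5
s(s−a)(s−b)(s−c) = 14.5·1.5·3.5·9.5 = 723.1875
Area = √723.1875 ≈ 26.8921

s = 14.5, Area = 26.89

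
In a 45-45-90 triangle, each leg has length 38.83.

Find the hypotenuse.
In a 45-45-90 triangle the sides are in ratio 1 : 1 : √2, so hypotenuse = leg·√2.
Hypotenuse = 38.83·√2 ≈ 38.83·1.41421 ≈ 54.9139

Hypotenuse = 38.83√2 = 54.91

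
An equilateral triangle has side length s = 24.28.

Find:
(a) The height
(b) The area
(a) The height splits the triangle into two 30-60-90 halves: h = s·√3/2 = 24.28·1.73205/2 ≈ 42.0542/2 ≈ 21.0271
(b) Area = (√3/4)·s² = (√3/4)·24.28² = (√3/4)·589.5184 ≈ 0.433013·589.5184 ≈ 255.269

Height = 21.03, Area = 255.3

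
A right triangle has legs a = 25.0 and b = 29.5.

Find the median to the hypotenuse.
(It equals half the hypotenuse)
Hypotenuse c = √(a² + b²) = √(625 + 870.25) = √1495.25 ≈ 38.6685
Median to hypotenuse = c/2 ≈ 38.6685/2 ≈ 19.3342

Median = 19.33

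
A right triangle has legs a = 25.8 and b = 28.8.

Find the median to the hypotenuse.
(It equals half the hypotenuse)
Hypotenuse c = √(a² + b²) = √(665.64 + 829.44) = √1495.08 ≈ 38.6663
Median to hypotenuse = c/2 ≈ 38.6663/2 ≈ 19.3331

Median = 19.33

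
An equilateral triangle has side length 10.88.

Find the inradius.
r = Area/s with s the semi-perimeter.
Area = (√3/4)·10.88² = (√3/4)·118.3744 ≈ 0.433013·118.3744 ≈ 51.2576
s = 3·10.88/2 = 16.32
r ≈ 51.2576/16.32 ≈ 3.14079
(Equivalently r = side/(2√3) = 10.88/3.4641 ≈ 3.14079.)

r = 3.141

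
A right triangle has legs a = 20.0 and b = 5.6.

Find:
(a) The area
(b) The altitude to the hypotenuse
(a) The legs are perpendicular, so Area = ½·a·b = ½·20.0·5.6 = ½·112 = 56
(b) Hypotenuse c = √(a² + b²) = √(400 + 31.36) = √431.36 ≈ 20.7692
    Area = ½·c·h_c  ⇒  h_c = 2·Area/c = 112/20.7692 ≈ 5.3926

Area = 56, h_c = 5.393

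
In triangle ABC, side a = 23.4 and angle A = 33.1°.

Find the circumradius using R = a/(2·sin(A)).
R = a/(2·sin(A)) = 23.4/(2·sin(33.1°))
sin(33.1°) ≈ 0.546102
R ≈ 23.4/(2·0.546102) = 23.4/1.0922 ≈ 21.4246

R = 21.42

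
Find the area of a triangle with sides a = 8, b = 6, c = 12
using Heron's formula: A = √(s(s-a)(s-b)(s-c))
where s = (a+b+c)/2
s = (8 + 6 + 12)/2 = 26/2 = 13
s − a = 5, s − b = 7, s − c = 1
s(s−a)(s−b)(s−c) = 13·5·7·1 = 455
Area = √455 ≈ 21.3307

s = 13.0, Area = 21.33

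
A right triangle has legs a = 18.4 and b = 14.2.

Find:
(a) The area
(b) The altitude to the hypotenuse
(a) The legs are perpendicular, so Area = ½·a·b = ½·18.4·14.2 = ½·261.28 = 130.64
(b) Hypotenuse c = √(a² + b²) = √(338.56 + 201.64) = √540.2 ≈ 23.2422
    Area = ½·c·h_c  ⇒  h_c = 2·Area/c = 261.28/23.2422 ≈ 11.2416

Area = 130.64, h_c = 11.24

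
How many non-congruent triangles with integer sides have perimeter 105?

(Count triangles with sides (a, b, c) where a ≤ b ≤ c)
Let a ≤ b ≤ c with a + b + c = 105. The only binding inequality is a + b > c, i.e. 105 − c > c, so c < 105/2; and c ≥ 105/3 since c is the largest side.
So 35 ≤ c ≤ 52. For each c, b runs from ⌈(105 − c)/2⌉ up to c (then a = 105 − b − c satisfies 1 ≤ a ≤ b automatically), giving c − ⌈(105 − c)/2⌉ + 1 choices.
Summing over c: 1 + 2 + 4 + 5 + … + 25 + 26  (18 terms, c = 35, …, 52) = 243
Check (closed form: nearest integer to p²/48 for even p, (p+3)²/48 for odd p): (105+3)²/48 = 108²/48 = 11664/48 ≈ 243.00 → 243

243 triangles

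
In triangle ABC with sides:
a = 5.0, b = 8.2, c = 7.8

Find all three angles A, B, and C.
Law of cosines for each angle (a² = 25, b² = 67.24, c² = 60.84):
cos(A) = (b² + c² − a²)/(2bc) = (67.24 + 60.84 − 25)/(2·8.2·7.8) = 103.08/127.92 ≈ 0.805816  ⇒  A ≈ 36.3109°
cos(B) = (a² + c² − b²)/(2ac) = (25 + 60.84 − 67.24)/(2·5.0·7.8) = 18.6/78 ≈ 0.238462  ⇒  B ≈ 76.2042°
cos(C) = (a² + b² − c²)/(2ab) = (25 + 67.24 − 60.84)/(2·5.0·8.2) = 31.4/82 ≈ 0.382927  ⇒  C ≈ 67.4849°
Check: A + B + C ≈ 180°

A = 36.31°, B = 76.2°, C = 67.48°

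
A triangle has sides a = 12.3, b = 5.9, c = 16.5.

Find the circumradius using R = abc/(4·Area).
First find the area with Heron's formula.
s = (12.3 + 5.9 + 16.5)/2 = 17.35
Area = √(s(s−a)(s−b)(s−c)) = √(17.35·5.05·11.45·0.85) ≈ √852.737 ≈ 29.2017
abc = 12.3·5.9·16.5 = 1197.405
R = abc/(4·Area) ≈ 1197.405/(4·29.2017) = 1197.405/116.807 ≈ 10.2512

R = 10.25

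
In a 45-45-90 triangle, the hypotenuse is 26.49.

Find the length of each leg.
In a 45-45-90 triangle hypotenuse = leg·√2, so leg = hypotenuse/√2.
Leg = 26.49/√2 ≈ 26.49/1.41421 ≈ 18.7313

Each leg = 18.73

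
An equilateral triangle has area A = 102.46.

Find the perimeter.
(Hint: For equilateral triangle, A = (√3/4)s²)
A = (√3/4)s²  ⇒  s² = 4A/√3 = 4·102.46/√3 = 409.84/1.73205 ≈ 236.621
s ≈ √236.621 ≈ 15.3825
Perimeter = 3s ≈ 3·15.3825 ≈ 46.1475

Perimeter = 46.15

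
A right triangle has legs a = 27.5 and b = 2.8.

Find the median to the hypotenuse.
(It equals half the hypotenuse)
Hypotenuse c = √(a² + b²) = √(756.25 + 7.84) = √764.09 ≈ 27.6422
Median to hypotenuse = c/2 ≈ 27.6422/2 ≈ 13.8211

Median = 13.82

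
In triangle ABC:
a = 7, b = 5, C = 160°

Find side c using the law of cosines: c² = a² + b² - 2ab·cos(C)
c² = 7² + 5² − 2·7·5·cos(160°)
cos(160°) ≈ -0.939693
c² ≈ 49 + 25 − 70·(-0.939693) ≈ 74 + 65.7785 ≈ 139.778
c ≈ √139.778 ≈ 11.8228

c = 11.82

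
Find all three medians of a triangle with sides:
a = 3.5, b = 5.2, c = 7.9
Median formula: m_a = ½√(2b² + 2c² − a²) (and cyclically). a² = 12.25, b² = 27.04, c² = 62.41.
m_a = ½√(2·27.04 + 2·62.41 − 12.25) = ½√166.65 ≈ ½·12.9093 ≈ 6.45465
m_b = ½√(2·12.25 + 2·62.41 − 27.04) = ½√122.28 ≈ ½·11.058 ≈ 5.52901
m_c = ½√(2·12.25 + 2·27.04 − 62.41) = ½√16.17 ≈ ½·4.02119 ≈ 2.0106

m_a = 6.455, m_b = 5.529, m_c = 2.011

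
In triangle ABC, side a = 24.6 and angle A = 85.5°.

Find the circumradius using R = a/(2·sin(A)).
R = a/(2·sin(A)) = 24.6/(2·sin(85.5°))
sin(85.5°) ≈ 0.996917
R ≈ 24.6/(2·0.996917) = 24.6/1.99383 ≈ 12.338

R = 12.34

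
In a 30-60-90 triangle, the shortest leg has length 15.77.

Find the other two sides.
In a 30-60-90 triangle the sides are in ratio 1 : √3 : 2 (short leg : long leg : hypotenuse).
Long leg = 15.77·√3 ≈ 15.77·1.73205 ≈ 27.3144
Hypotenuse = 2·15.77 = 31.54

Long leg = 15.77√3 = 27.31, Hypotenuse = 31.54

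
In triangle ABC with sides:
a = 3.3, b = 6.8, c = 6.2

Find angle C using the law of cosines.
c² = a² + b² − 2ab·cos(C)  ⇒  cos(C) = (a² + b² − c²)/(2ab)
cos(C) = (3.3² + 6.8² − 6.2²)/(2·3.3·6.8) = (10.89 + 46.24 − 38.44)/44.88 = 18.69/44.88 ≈ 0.416444
C = arccos(0.416444) ≈ 65.3897°

C = 65.39°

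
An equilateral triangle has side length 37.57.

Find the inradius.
r = Area/s with s the semi-perimeter.
Area = (√3/4)·37.57² = (√3/4)·1411.5049 ≈ 0.433013·1411.5049 ≈ 611.2
s = 3·37.57/2 = 56.355
r ≈ 611.2/56.355 ≈ 10.8455
(Equivalently r = side/(2√3) = 37.57/3.4641 ≈ 10.8455.)

r = 10.85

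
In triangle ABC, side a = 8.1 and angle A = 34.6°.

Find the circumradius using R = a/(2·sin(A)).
R = a/(2·sin(A)) = 8.1/(2·sin(34.6°))
sin(34.6°) ≈ 0.567844
R ≈ 8.1/(2·0.567844) = 8.1/1.13569 ≈ 7.13224

R = 7.132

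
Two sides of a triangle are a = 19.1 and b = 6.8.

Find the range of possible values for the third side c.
Triangle inequality: |a − b| < c < a + b
|a − b| = |19.1 − 6.8| = 12.3
a + b = 19.1 + 6.8 = 25.9

12.3 < c < 25.9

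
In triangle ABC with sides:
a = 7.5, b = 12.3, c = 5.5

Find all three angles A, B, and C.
Law of cosines for each angle (a² = 56.25, b² = 151.29, c² = 30.25):
cos(A) = (b² + c² − a²)/(2bc) = (151.29 + 30.25 − 56.25)/(2·12.3·5.5) = 125.29/135.3 ≈ 0.926016  ⇒  A ≈ 22.1779°
cos(B) = (a² + c² − b²)/(2ac) = (56.25 + 30.25 − 151.29)/(2·7.5·5.5) = -64.79/82.5 ≈ -0.785333  ⇒  B ≈ 141.752°
cos(C) = (a² + b² − c²)/(2ab) = (56.25 + 151.29 − 30.25)/(2·7.5·12.3) = 177.29/184.5 ≈ 0.960921  ⇒  C ≈ 16.0706°
Check: A + B + C ≈ 180°

A = 22.18°, B = 141.8°, C = 16.07°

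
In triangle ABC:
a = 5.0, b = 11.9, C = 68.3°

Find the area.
Two sides and the included angle (SAS): A = ½·a·b·sin(C) = ½·5.0·11.9·sin(68.3°)
sin(68.3°) ≈ 0.929133
A ≈ ½·59.5·0.929133 = 29.75·0.929133 ≈ 27.6417

Area = 27.64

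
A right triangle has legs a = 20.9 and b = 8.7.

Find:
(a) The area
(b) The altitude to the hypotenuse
(a) The legs are perpendicular, so Area = ½·a·b = ½·20.9·8.7 = ½·181.83 = 90.915
(b) Hypotenuse c = √(a² + b²) = √(436.81 + 75.69) = √512.5 ≈ 22.6385
    Area = ½·c·h_c  ⇒  h_c = 2·Area/c = 181.83/22.6385 ≈ 8.03191

Area = 90.915, h_c = 8.032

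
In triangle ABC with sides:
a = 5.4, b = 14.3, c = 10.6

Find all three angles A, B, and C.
Law of cosines for each angle (a² = 29.16, b² = 204.49, c² = 112.36):
cos(A) = (b² + c² − a²)/(2bc) = (204.49 + 112.36 − 29.16)/(2·14.3·10.6) = 287.69/303.16 ≈ 0.948971  ⇒  A ≈ 18.3828°
cos(B) = (a² + c² − b²)/(2ac) = (29.16 + 112.36 − 204.49)/(2·5.4·10.6) = -62.97/114.48 ≈ -0.550052  ⇒  B ≈ 123.371°
cos(C) = (a² + b² − c²)/(2ab) = (29.16 + 204.49 − 112.36)/(2·5.4·14.3) = 121.29/154.44 ≈ 0.785354  ⇒  C ≈ 38.2466°
Check: A + B + C ≈ 180°

A = 18.38°, B = 123.4°, C = 38.25°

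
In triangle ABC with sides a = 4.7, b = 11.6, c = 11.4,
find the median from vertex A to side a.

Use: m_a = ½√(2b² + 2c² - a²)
m_a = ½√(2·11.6² + 2·11.4² − 4.7²) = ½√(2·134.56 + 2·129.96 − 22.09) = ½√(269.12 + 259.92 − 22.09) = ½√506.95
√506.95 ≈ 22.5156, so m_a ≈ 11.2578

m_a = 11.26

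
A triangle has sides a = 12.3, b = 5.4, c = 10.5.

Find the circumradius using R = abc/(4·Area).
First find the area with Heron's formula.
s = (12.3 + 5.4 + 10.5)/2 = 14.1
Area = √(s(s−a)(s−b)(s−c)) = √(14.1·1.8·8.7·3.6) ≈ √794.902 ≈ 28.194
abc = 12.3·5.4·10.5 = 697.41
R = abc/(4·Area) ≈ 697.41/(4·28.194) = 697.41/112.776 ≈ 6.18403

R = 6.184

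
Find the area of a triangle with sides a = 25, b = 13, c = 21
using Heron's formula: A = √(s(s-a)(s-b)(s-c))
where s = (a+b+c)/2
s = (25 + 13 + 21)/2 = 59/2 = 29.5
s − a = 4.5, s − b = 16.5, s − c = 8.5
s(s−a)(s−b)(s−c) = 29.5·4.5·16.5·8.5 = 18618.1875
Area = √18618.1875 ≈ 136.448

s = 29.5, Area = 136.4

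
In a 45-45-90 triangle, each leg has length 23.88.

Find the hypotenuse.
In a 45-45-90 triangle the sides are in ratio 1 : 1 : √2, so hypotenuse = leg·√2.
Hypotenuse = 23.88·√2 ≈ 23.88·1.41421 ≈ 33.7714

Hypotenuse = 23.88√2 = 33.77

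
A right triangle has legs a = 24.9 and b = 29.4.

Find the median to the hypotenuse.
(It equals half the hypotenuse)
Hypotenuse c = √(a² + b²) = √(620.01 + 864.36) = √1484.37 ≈ 38.5275
Median to hypotenuse = c/2 ≈ 38.5275/2 ≈ 19.2638

Median = 19.26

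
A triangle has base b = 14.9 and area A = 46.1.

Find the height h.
A = ½·b·h  ⇒  h = 2A/b = 2·46.1/14.9 = 92.2/14.9 ≈ 6.18792

h = 6.188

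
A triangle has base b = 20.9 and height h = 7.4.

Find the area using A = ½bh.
A = ½·b·h = ½·20.9·7.4 = ½·154.66 = 77.33

Area = 77.33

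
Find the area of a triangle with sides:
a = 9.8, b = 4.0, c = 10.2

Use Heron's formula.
s = (9.8 + 4.0 + 10.2)/2 = 24/2 = 12
s − a = 2.2, s − b = 8, s − c = 1.8
s(s−a)(s−b)(s−c) = 12·2.2·8·1.8 ≈ 380.16
Area = √380.16 ≈ 19.4977

Area = 19.5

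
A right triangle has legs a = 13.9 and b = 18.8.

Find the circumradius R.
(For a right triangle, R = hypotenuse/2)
Hypotenuse c = √(a² + b²) = √(193.21 + 353.44) = √546.65 ≈ 23.3805
R = c/2 ≈ 23.3805/2 ≈ 11.6903

R = 11.69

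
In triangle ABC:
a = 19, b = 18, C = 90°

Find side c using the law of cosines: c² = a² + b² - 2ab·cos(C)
c² = 19² + 18² − 2·19·18·cos(90°)
cos(90°) ≈ 0
c² ≈ 361 + 324 − 684·(0) ≈ 685 − 0 ≈ 685
c ≈ √685 ≈ 26.1725

c = 26.17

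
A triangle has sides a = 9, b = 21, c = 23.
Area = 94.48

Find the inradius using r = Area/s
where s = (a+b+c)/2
s = (9 + 21 + 23)/2 = 53/2 = 26.5
r = Area/s = 94.48/26.5 ≈ 3.56528

r = 3.565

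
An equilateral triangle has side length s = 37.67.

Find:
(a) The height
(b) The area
(a) The height splits the triangle into two 30-60-90 halves: h = s·√3/2 = 37.67·1.73205/2 ≈ 65.2464/2 ≈ 32.6232
(b) Area = (√3/4)·s² = (√3/4)·37.67² = (√3/4)·1419.0289 ≈ 0.433013·1419.0289 ≈ 614.458

Height = 32.62, Area = 614.5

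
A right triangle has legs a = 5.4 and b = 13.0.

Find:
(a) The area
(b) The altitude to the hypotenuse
(a) The legs are perpendicular, so Area = ½·a·b = ½·5.4·13.0 = ½·70.2 = 35.1
(b) Hypotenuse c = √(a² + b²) = √(29.16 + 169) = √198.16 ≈ 14.0769
    Area = ½·c·h_c  ⇒  h_c = 2·Area/c = 70.2/14.0769 ≈ 4.98688

Area = 35.1, h_c = 4.987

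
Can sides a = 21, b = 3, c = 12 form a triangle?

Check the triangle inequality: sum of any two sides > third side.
a + b vs c: 21 + 3 = 24 > 12  ✓
a + c vs b: 21 + 12 = 33 > 3  ✓
b + c vs a: 3 + 12 = 15 ≤ 21  ✗

No: 3 + 12 = 15 is not > 21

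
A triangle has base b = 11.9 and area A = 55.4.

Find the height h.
A = ½·b·h  ⇒  h = 2A/b = 2·55.4/11.9 = 110.8/11.9 ≈ 9.31092

h = 9.311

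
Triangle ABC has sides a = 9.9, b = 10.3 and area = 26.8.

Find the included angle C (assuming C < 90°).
Area = ½·a·b·sin(C)  ⇒  sin(C) = 2·Area/(a·b) = 2·26.8/(9.9·10.3) = 53.6/101.97 ≈ 0.525645
C = arcsin(0.525645) ≈ 31.7117° (taking the acute solution since C < 90°)

C = 31.71°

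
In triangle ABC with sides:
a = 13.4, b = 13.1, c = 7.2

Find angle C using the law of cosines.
c² = a² + b² − 2ab·cos(C)  ⇒  cos(C) = (a² + b² − c²)/(2ab)
cos(C) = (13.4² + 13.1² − 7.2²)/(2·13.4·13.1) = (179.56 + 171.61 − 51.84)/351.08 = 299.33/351.08 ≈ 0.852598
C = arccos(0.852598) ≈ 31.5047°

C = 31.5°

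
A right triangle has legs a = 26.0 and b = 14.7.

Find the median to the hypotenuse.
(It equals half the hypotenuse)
Hypotenuse c = √(a² + b²) = √(676 + 216.09) = √892.09 ≈ 29.8679
Median to hypotenuse = c/2 ≈ 29.8679/2 ≈ 14.9339

Median = 14.93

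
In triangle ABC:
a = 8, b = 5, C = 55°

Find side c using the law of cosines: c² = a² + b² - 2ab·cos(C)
c² = 8² + 5² − 2·8·5·cos(55°)
cos(55°) ≈ 0.573576
c² ≈ 64 + 25 − 80·(0.573576) ≈ 89 − 45.8861 ≈ 43.1139
c ≈ √43.1139 ≈ 6.56612

c = 6.566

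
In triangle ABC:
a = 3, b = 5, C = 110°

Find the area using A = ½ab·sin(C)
A = ½·a·b·sin(C) = ½·3·5·sin(110°)
sin(110°) ≈ 0.939693
A ≈ ½·15·0.939693 = 7.5·0.939693 ≈ 7.04769

Area = 7.048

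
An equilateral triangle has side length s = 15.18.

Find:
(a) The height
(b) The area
(a) The height splits the triangle into two 30-60-90 halves: h = s·√3/2 = 15.18·1.73205/2 ≈ 26.2925/2 ≈ 13.1463
(b) Area = (√3/4)·s² = (√3/4)·15.18² = (√3/4)·230.4324 ≈ 0.433013·230.4324 ≈ 99.7802

Height = 13.15, Area = 99.78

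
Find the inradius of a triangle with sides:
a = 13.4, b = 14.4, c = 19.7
r = Area/s where s is the semi-perimeter.
s = (13.4 + 14.4 + 19.7)/2 = 47.5/2 = 23.75
Area = √(s(s−a)(s−b)(s−c)) = √(23.75·10.35·9.35·4.05) ≈ √9308.3 ≈ 96.4796
r ≈ 96.4796/23.75 ≈ 4.0623

r = 4.062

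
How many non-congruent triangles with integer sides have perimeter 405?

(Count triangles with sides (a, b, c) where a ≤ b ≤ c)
Let a ≤ b ≤ c with a + b + c = 405. The only binding inequality is a + b > c, i.e. 405 − c > c, so c < 405/2; and c ≥ 405/3 since c is the largest side.
So 135 ≤ c ≤ 202. For each c, b runs from ⌈(405 − c)/2⌉ up to c (then a = 405 − b − c satisfies 1 ≤ a ≤ b automatically), giving c − ⌈(405 − c)/2⌉ + 1 choices.
Summing over c: 1 + 2 + 4 + 5 + … + 100 + 101  (68 terms, c = 135, …, 202) = 3468
Check (closed form: nearest integer to p²/48 for even p, (p+3)²/48 for odd p): (405+3)²/48 = 408²/48 = 166464/48 ≈ 3468.00 → 3468

3468 triangles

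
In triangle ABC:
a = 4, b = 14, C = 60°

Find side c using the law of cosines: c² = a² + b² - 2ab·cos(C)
c² = 4² + 14² − 2·4·14·cos(60°)
cos(60°) ≈ 0.5
c² ≈ 16 + 196 − 112·(0.5) ≈ 212 − 56 ≈ 156
c ≈ √156 ≈ 12.49

c = 12.49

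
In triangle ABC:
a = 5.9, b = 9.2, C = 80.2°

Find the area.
Two sides and the included angle (SAS): A = ½·a·b·sin(C) = ½·5.9·9.2·sin(80.2°)
sin(80.2°) ≈ 0.985408
A ≈ ½·54.28·0.985408 = 27.14·0.985408 ≈ 26.744

Area = 26.74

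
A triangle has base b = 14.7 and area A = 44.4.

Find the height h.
A = ½·b·h  ⇒  h = 2A/b = 2·44.4/14.7 = 88.8/14.7 ≈ 6.04082

h = 6.041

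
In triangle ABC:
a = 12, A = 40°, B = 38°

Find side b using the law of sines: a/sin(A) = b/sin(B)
a/sin(A) = b/sin(B)  ⇒  b = a·sin(B)/sin(A) = 12·sin(38°)/sin(40°)
sin(38°) ≈ 0.615661, sin(40°) ≈ 0.642788
b ≈ 12·0.615661/0.642788 ≈ 7.38794/0.642788 ≈ 11.4936

b = 11.49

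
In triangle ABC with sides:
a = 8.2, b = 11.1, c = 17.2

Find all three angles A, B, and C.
Law of cosines for each angle (a² = 67.24, b² = 123.21, c² = 295.84):
cos(A) = (b² + c² − a²)/(2bc) = (123.21 + 295.84 − 67.24)/(2·11.1·17.2) = 351.81/381.84 ≈ 0.921354  ⇒  A ≈ 22.8751°
cos(B) = (a² + c² − b²)/(2ac) = (67.24 + 295.84 − 123.21)/(2·8.2·17.2) = 239.87/282.08 ≈ 0.850362  ⇒  B ≈ 31.749°
cos(C) = (a² + b² − c²)/(2ab) = (67.24 + 123.21 − 295.84)/(2·8.2·11.1) = -105.39/182.04 ≈ -0.578939  ⇒  C ≈ 125.376°
Check: A + B + C ≈ 180°

A = 22.88°, B = 31.75°, C = 125.4°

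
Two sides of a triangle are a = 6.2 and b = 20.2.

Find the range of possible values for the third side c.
Triangle inequality: |a − b| < c < a + b
|a − b| = |6.2 − 20.2| = 14
a + b = 6.2 + 20.2 = 26.4

14 < c < 26.4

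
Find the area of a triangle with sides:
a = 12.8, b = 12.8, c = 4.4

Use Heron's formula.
s = (12.8 + 12.8 + 4.4)/2 = 30/2 = 15
s − a = 2.2, s − b = 2.2, s − c = 10.6
s(s−a)(s−b)(s−c) = 15·2.2·2.2·10.6 ≈ 769.56
Area = √769.56 ≈ 27.7409

Area = 27.74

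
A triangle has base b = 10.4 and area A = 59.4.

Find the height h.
A = ½·b·h  ⇒  h = 2A/b = 2·59.4/10.4 = 118.8/10.4 ≈ 11.4231

h = 11.42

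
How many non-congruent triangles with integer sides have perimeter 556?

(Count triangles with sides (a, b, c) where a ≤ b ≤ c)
Let a ≤ b ≤ c with a + b + c = 556. The only binding inequality is a + b > c, i.e. 556 − c > c, so c < 556/2; and c ≥ 556/3 since c is the largest side.
So 186 ≤ c ≤ 277. For each c, b runs from ⌈(556 − c)/2⌉ up to c (then a = 556 − b − c satisfies 1 ≤ a ≤ b automatically), giving c − ⌈(556 − c)/2⌉ + 1 choices.
Summing over c: 2 + 3 + 5 + 6 + … + 137 + 138  (92 terms, c = 186, …, 277) = 6440
Check (closed form: nearest integer to p²/48 for even p, (p+3)²/48 for odd p): 556²/48 = 309136/48 ≈ 6440.33 → 6440

6440 triangles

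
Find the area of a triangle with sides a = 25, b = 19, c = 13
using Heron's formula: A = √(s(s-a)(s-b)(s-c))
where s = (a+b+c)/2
s = (25 + 19 + 13)/2 = 57/2 = 28.5
s − a = 3.5, s − b = 9.5, s − c = 15.5
s(s−a)(s−b)(s−c) = 28.5·3.5·9.5·15.5 = 14688.1875
Area = √14688.1875 ≈ 121.195

s = 28.5, Area = 121.2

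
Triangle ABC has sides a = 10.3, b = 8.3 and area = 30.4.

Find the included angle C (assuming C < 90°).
Area = ½·a·b·sin(C)  ⇒  sin(C) = 2·Area/(a·b) = 2·30.4/(10.3·8.3) = 60.8/85.49 ≈ 0.711194
C = arcsin(0.711194) ≈ 45.3322° (taking the acute solution since C < 90°)

C = 45.33°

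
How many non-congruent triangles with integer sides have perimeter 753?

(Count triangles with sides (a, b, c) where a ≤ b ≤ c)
Let a ≤ b ≤ c with a + b + c = 753. The only binding inequality is a + b > c, i.e. 753 − c > c, so c < 753/2; and c ≥ 753/3 since c is the largest side.
So 251 ≤ c ≤ 376. For each c, b runs from ⌈(753 − c)/2⌉ up to c (then a = 753 − b − c satisfies 1 ≤ a ≤ b automatically), giving c − ⌈(753 − c)/2⌉ + 1 choices.
Summing over c: 1 + 2 + 4 + 5 + … + 187 + 188  (126 terms, c = 251, …, 376) = 11907
Check (closed form: nearest integer to p²/48 for even p, (p+3)²/48 for odd p): (753+3)²/48 = 756²/48 = 571536/48 ≈ 11907.00 → 11907

11907 triangles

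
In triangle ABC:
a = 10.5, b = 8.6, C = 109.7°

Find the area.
Two sides and the included angle (SAS): A = ½·a·b·sin(C) = ½·10.5·8.6·sin(109.7°)
sin(109.7°) ≈ 0.941471
A ≈ ½·90.3·0.941471 = 45.15·0.941471 ≈ 42.5074

Area = 42.51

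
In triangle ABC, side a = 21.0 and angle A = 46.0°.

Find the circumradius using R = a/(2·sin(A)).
R = a/(2·sin(A)) = 21.0/(2·sin(46.0°))
sin(46.0°) ≈ 0.71934
R ≈ 21.0/(2·0.71934) = 21.0/1.43868 ≈ 14.5967

R = 14.6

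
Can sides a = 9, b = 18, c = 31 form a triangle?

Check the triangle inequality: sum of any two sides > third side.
a + b vs c: 9 + 18 = 27 ≤ 31  ✗
a + c vs b: 9 + 31 = 40 > 18  ✓
b + c vs a: 18 + 31 = 49 > 9  ✓

No: 9 + 18 = 27 is not > 31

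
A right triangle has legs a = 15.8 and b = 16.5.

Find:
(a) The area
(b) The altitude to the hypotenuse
(a) The legs are perpendicular, so Area = ½·a·b = ½·15.8·16.5 = ½·260.7 = 130.35
(b) Hypotenuse c = √(a² + b²) = √(249.64 + 272.25) = √521.89 ≈ 22.8449
    Area = ½·c·h_c  ⇒  h_c = 2·Area/c = 260.7/22.8449 ≈ 11.4117

Area = 130.35, h_c = 11.41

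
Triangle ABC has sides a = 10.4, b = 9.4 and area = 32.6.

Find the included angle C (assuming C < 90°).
Area = ½·a·b·sin(C)  ⇒  sin(C) = 2·Area/(a·b) = 2·32.6/(10.4·9.4) = 65.2/97.76 ≈ 0.666939
C = arcsin(0.666939) ≈ 41.8313° (taking the acute solution since C < 90°)

C = 41.83°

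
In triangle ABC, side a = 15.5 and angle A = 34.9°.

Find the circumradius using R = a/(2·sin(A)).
R = a/(2·sin(A)) = 15.5/(2·sin(34.9°))
sin(34.9°) ≈ 0.572146
R ≈ 15.5/(2·0.572146) = 15.5/1.14429 ≈ 13.5455

R = 13.55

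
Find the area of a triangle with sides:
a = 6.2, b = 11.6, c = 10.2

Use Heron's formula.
s = (6.2 + 11.6 + 10.2)/2 = 28/2 = 14
s − a = 7.8, s − b = 2.4, s − c = 3.8
s(s−a)(s−b)(s−c) = 14·7.8·2.4·3.8 ≈ 995.904
Area = √995.904 ≈ 31.5579

Area = 31.56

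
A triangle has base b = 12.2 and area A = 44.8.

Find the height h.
A = ½·b·h  ⇒  h = 2A/b = 2·44.8/12.2 = 89.6/12.2 ≈ 7.34426

h = 7.344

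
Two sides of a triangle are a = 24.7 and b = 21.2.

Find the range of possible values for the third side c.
Triangle inequality: |a − b| < c < a + b
|a − b| = |24.7 − 21.2| = 3.5
a + b = 24.7 + 21.2 = 45.9

3.5 < c < 45.9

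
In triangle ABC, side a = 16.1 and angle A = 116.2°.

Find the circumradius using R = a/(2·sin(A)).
R = a/(2·sin(A)) = 16.1/(2·sin(116.2°))
sin(116.2°) ≈ 0.897258
R ≈ 16.1/(2·0.897258) = 16.1/1.79452 ≈ 8.97177

R = 8.972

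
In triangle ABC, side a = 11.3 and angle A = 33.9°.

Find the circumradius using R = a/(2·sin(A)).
R = a/(2·sin(A)) = 11.3/(2·sin(33.9°))
sin(33.9°) ≈ 0.557745
R ≈ 11.3/(2·0.557745) = 11.3/1.11549 ≈ 10.1301

R = 10.13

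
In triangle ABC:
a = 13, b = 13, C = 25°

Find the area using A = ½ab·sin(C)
A = ½·a·b·sin(C) = ½·13·13·sin(25°)
sin(25°) ≈ 0.422618
A ≈ ½·169·0.422618 = 84.5·0.422618 ≈ 35.7112

Area = 35.71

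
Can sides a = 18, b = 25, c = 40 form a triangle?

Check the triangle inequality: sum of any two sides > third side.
a + b vs c: 18 + 25 = 43 > 40  ✓
a + c vs b: 18 + 40 = 58 > 25  ✓
b + c vs a: 25 + 40 = 65 > 18  ✓

Yes, triangle inequality satisfied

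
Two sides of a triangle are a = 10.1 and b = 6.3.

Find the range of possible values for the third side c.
Triangle inequality: |a − b| < c < a + b
|a − b| = |10.1 − 6.3| = 3.8
a + b = 10.1 + 6.3 = 16.4

3.8 < c < 16.4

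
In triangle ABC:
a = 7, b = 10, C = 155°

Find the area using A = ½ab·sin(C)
A = ½·a·b·sin(C) = ½·7·10·sin(155°)
sin(155°) ≈ 0.422618
A ≈ ½·70·0.422618 = 35·0.422618 ≈ 14.7916

Area = 14.79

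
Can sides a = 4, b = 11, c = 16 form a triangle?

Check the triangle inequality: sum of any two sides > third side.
a + b vs c: 4 + 11 = 15 ≤ 16  ✗
a + c vs b: 4 + 16 = 20 > 11  ✓
b + c vs a: 11 + 16 = 27 > 4  ✓

No: 4 + 11 = 15 is not > 16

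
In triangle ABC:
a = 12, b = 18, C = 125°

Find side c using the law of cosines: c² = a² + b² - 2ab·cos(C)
c² = 12² + 18² − 2·12·18·cos(125°)
cos(125°) ≈ -0.573576
c² ≈ 144 + 324 − 432·(-0.573576) ≈ 468 + 247.785 ≈ 715.785
c ≈ √715.785 ≈ 26.7542

c = 26.75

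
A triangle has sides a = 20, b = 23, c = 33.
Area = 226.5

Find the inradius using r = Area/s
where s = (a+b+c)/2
s = (20 + 23 + 33)/2 = 76/2 = 38
r = Area/s = 226.5/38 ≈ 5.96053

r = 5.961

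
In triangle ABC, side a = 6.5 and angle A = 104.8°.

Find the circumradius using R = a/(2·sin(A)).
R = a/(2·sin(A)) = 6.5/(2·sin(104.8°))
sin(104.8°) ≈ 0.966823
R ≈ 6.5/(2·0.966823) = 6.5/1.93365 ≈ 3.36152

R = 3.362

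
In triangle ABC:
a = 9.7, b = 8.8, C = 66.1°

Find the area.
Two sides and the included angle (SAS): A = ½·a·b·sin(C) = ½·9.7·8.8·sin(66.1°)
sin(66.1°) ≈ 0.914254
A ≈ ½·85.36·0.914254 = 42.68·0.914254 ≈ 39.0204

Area = 39.02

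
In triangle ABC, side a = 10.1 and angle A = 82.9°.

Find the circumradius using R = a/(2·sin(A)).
R = a/(2·sin(A)) = 10.1/(2·sin(82.9°))
sin(82.9°) ≈ 0.992332
R ≈ 10.1/(2·0.992332) = 10.1/1.98466 ≈ 5.08902

R = 5.089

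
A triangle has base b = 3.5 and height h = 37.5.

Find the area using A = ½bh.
A = ½·b·h = ½·3.5·37.5 = ½·131.25 = 65.625

Area = 65.625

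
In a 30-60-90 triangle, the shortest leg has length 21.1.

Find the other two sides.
In a 30-60-90 triangle the sides are in ratio 1 : √3 : 2 (short leg : long leg : hypotenuse).
Long leg = 21.1·√3 ≈ 21.1·1.73205 ≈ 36.5463
Hypotenuse = 2·21.1 = 42.2

Long leg = 21.1√3 = 36.55, Hypotenuse = 42.2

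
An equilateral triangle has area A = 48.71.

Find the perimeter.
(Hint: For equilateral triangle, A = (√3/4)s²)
A = (√3/4)s²  ⇒  s² = 4A/√3 = 4·48.71/√3 = 194.84/1.73205 ≈ 112.491
s ≈ √112.491 ≈ 10.6062
Perimeter = 3s ≈ 3·10.6062 ≈ 31.8185

Perimeter = 31.82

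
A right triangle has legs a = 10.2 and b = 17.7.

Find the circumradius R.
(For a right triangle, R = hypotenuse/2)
Hypotenuse c = √(a² + b²) = √(104.04 + 313.29) = √417.33 ≈ 20.4287
R = c/2 ≈ 20.4287/2 ≈ 10.2143

R = 10.21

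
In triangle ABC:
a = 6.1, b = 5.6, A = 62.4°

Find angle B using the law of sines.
a/sin(A) = b/sin(B)  ⇒  sin(B) = b·sin(A)/a = 5.6·sin(62.4°)/6.1
sin(62.4°) ≈ 0.886204
sin(B) ≈ 5.6·0.886204/6.1 ≈ 4.96274/6.1 ≈ 0.813564
B = arcsin(0.813564) ≈ 54.4456°
(Since b ≤ a we need B ≤ A, so the obtuse alternative 180° − 54.4456° ≈ 125.554° is rejected.)

B = 54.45°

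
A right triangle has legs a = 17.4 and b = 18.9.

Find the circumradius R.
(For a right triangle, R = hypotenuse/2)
Hypotenuse c = √(a² + b²) = √(302.76 + 357.21) = √659.97 ≈ 25.6899
R = c/2 ≈ 25.6899/2 ≈ 12.8449

R = 12.84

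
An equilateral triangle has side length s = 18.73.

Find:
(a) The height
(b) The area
(a) The height splits the triangle into two 30-60-90 halves: h = s·√3/2 = 18.73·1.73205/2 ≈ 32.4413/2 ≈ 16.2207
(b) Area = (√3/4)·s² = (√3/4)·18.73² = (√3/4)·350.8129 ≈ 0.433013·350.8129 ≈ 151.906

Height = 16.22, Area = 151.9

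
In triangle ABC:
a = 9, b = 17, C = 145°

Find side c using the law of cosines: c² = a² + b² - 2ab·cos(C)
c² = 9² + 17² − 2·9·17·cos(145°)
cos(145°) ≈ -0.819152
c² ≈ 81 + 289 − 306·(-0.819152) ≈ 370 + 250.661 ≈ 620.661
c ≈ √620.661 ≈ 24.9131

c = 24.91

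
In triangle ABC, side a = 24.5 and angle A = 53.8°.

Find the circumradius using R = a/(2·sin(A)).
R = a/(2·sin(A)) = 24.5/(2·sin(53.8°))
sin(53.8°) ≈ 0.80696
R ≈ 24.5/(2·0.80696) = 24.5/1.61392 ≈ 15.1804

R = 15.18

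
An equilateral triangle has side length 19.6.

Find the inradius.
r = Area/s with s the semi-perimeter.
Area = (√3/4)·19.6² = (√3/4)·384.16 ≈ 0.433013·384.16 ≈ 166.346
s = 3·19.6/2 = 29.4
r ≈ 166.346/29.4 ≈ 5.65803
(Equivalently r = side/(2√3) = 19.6/3.4641 ≈ 5.65803.)

r = 5.658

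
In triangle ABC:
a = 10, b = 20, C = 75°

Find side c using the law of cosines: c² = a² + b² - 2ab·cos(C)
c² = 10² + 20² − 2·10·20·cos(75°)
cos(75°) ≈ 0.258819
c² ≈ 100 + 400 − 400·(0.258819) ≈ 500 − 103.528 ≈ 396.472
c ≈ √396.472 ≈ 19.9116

c = 19.91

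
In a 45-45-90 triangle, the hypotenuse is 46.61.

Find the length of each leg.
In a 45-45-90 triangle hypotenuse = leg·√2, so leg = hypotenuse/√2.
Leg = 46.61/√2 ≈ 46.61/1.41421 ≈ 32.9582

Each leg = 32.96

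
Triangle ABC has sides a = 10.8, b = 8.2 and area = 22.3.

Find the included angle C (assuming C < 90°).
Area = ½·a·b·sin(C)  ⇒  sin(C) = 2·Area/(a·b) = 2·22.3/(10.8·8.2) = 44.6/88.56 ≈ 0.503613
C = arcsin(0.503613) ≈ 30.2393° (taking the acute solution since C < 90°)

C = 30.24°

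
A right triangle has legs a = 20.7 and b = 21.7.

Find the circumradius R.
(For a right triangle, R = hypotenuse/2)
Hypotenuse c = √(a² + b²) = √(428.49 + 470.89) = √899.38 ≈ 29.9897
R = c/2 ≈ 29.9897/2 ≈ 14.9948

R = 14.99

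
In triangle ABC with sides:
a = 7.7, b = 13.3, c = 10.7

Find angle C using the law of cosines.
c² = a² + b² − 2ab·cos(C)  ⇒  cos(C) = (a² + b² − c²)/(2ab)
cos(C) = (7.7² + 13.3² − 10.7²)/(2·7.7·13.3) = (59.29 + 176.89 − 114.49)/204.82 = 121.69/204.82 ≈ 0.594131
C = arccos(0.594131) ≈ 53.5493°

C = 53.55°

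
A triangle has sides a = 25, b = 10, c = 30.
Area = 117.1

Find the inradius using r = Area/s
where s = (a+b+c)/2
s = (25 + 10 + 30)/2 = 65/2 = 32.5
r = Area/s = 117.1/32.5 ≈ 3.60308

r = 3.603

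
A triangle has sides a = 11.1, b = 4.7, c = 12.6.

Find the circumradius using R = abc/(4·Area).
First find the area with Heron's formula.
s = (11.1 + 4.7 + 12.6)/2 = 14.2
Area = √(s(s−a)(s−b)(s−c)) = √(14.2·3.1·9.5·1.6) ≈ √669.104 ≈ 25.867
abc = 11.1·4.7·12.6 = 657.342
R = abc/(4·Area) ≈ 657.342/(4·25.867) = 657.342/103.468 ≈ 6.35308

R = 6.353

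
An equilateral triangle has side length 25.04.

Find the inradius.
r = Area/s with s the semi-perimeter.
Area = (√3/4)·25.04² = (√3/4)·627.0016 ≈ 0.433013·627.0016 ≈ 271.5
s = 3·25.04/2 = 37.56
r ≈ 271.5/37.56 ≈ 7.22843
(Equivalently r = side/(2√3) = 25.04/3.4641 ≈ 7.22843.)

r = 7.228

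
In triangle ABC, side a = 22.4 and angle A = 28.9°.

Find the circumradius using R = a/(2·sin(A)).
R = a/(2·sin(A)) = 22.4/(2·sin(28.9°))
sin(28.9°) ≈ 0.483282
R ≈ 22.4/(2·0.483282) = 22.4/0.966565 ≈ 23.1749

R = 23.17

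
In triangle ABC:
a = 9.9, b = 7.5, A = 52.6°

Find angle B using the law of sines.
a/sin(A) = b/sin(B)  ⇒  sin(B) = b·sin(A)/a = 7.5·sin(52.6°)/9.9
sin(52.6°) ≈ 0.794415
sin(B) ≈ 7.5·0.794415/9.9 ≈ 5.95811/9.9 ≈ 0.601829
B = arcsin(0.601829) ≈ 37.001°
(Since b ≤ a we need B ≤ A, so the obtuse alternative 180° − 37.001° ≈ 142.999° is rejected.)

B = 37°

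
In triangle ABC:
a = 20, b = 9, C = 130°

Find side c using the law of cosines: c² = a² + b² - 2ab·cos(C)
c² = 20² + 9² − 2·20·9·cos(130°)
cos(130°) ≈ -0.642788
c² ≈ 400 + 81 − 360·(-0.642788) ≈ 481 + 231.404 ≈ 712.404
c ≈ √712.404 ≈ 26.6909

c = 26.69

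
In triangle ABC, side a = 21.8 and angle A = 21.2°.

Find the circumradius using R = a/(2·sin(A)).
R = a/(2·sin(A)) = 21.8/(2·sin(21.2°))
sin(21.2°) ≈ 0.361625
R ≈ 21.8/(2·0.361625) = 21.8/0.723249 ≈ 30.1418

R = 30.14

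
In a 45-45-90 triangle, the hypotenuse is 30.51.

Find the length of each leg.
In a 45-45-90 triangle hypotenuse = leg·√2, so leg = hypotenuse/√2.
Leg = 30.51/√2 ≈ 30.51/1.41421 ≈ 21.5738

Each leg = 21.57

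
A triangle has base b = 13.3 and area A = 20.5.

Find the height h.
A = ½·b·h  ⇒  h = 2A/b = 2·20.5/13.3 = 41/13.3 ≈ 3.08271

h = 3.083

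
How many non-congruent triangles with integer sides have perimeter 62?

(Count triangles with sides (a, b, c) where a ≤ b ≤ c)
Let a ≤ b ≤ c with a + b + c = 62. The only binding inequality is a + b > c, i.e. 62 − c > c, so c < 62/2; and c ≥ 62/3 since c is the largest side.
So 21 ≤ c ≤ 30. For each c, b runs from ⌈(62 − c)/2⌉ up to c (then a = 62 − b − c satisfies 1 ≤ a ≤ b automatically), giving c − ⌈(62 − c)/2⌉ + 1 choices.
Summing over c: 1 + 3 + 4 + 6 + 7 + 9 + 10 + 12 + 13 + 15 = 80
Check (closed form: nearest integer to p²/48 for even p, (p+3)²/48 for odd p): 62²/48 = 3844/48 ≈ 80.08 → 80

80 triangles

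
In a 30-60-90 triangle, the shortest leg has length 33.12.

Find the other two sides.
In a 30-60-90 triangle the sides are in ratio 1 : √3 : 2 (short leg : long leg : hypotenuse).
Long leg = 33.12·√3 ≈ 33.12·1.73205 ≈ 57.3655
Hypotenuse = 2·33.12 = 66.24

Long leg = 33.12√3 = 57.37, Hypotenuse = 66.24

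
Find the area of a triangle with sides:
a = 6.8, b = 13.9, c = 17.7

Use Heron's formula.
s = (6.8 + 13.9 + 17.7)/2 = 38.4/2 = 19.2
s − a = 12.4, s − b = 5.3, s − c = 1.5
s(s−a)(s−b)(s−c) = 19.2·12.4·5.3·1.5 ≈ 1892.74
Area = √1892.74 ≈ 43.5056

Area = 43.51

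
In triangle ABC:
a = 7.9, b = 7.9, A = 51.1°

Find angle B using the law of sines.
a/sin(A) = b/sin(B)  ⇒  sin(B) = b·sin(A)/a = 7.9·sin(51.1°)/7.9
sin(51.1°) ≈ 0.778243
sin(B) ≈ 7.9·0.778243/7.9 ≈ 6.14812/7.9 ≈ 0.778243
B = arcsin(0.778243) ≈ 51.1°
(Since b ≤ a we need B ≤ A, so the obtuse alternative 180° − 51.1° ≈ 128.9° is rejected.)

B = 51.1°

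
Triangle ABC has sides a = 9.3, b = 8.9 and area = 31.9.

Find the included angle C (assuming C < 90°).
Area = ½·a·b·sin(C)  ⇒  sin(C) = 2·Area/(a·b) = 2·31.9/(9.3·8.9) = 63.8/82.77 ≈ 0.770811
C = arcsin(0.770811) ≈ 50.4267° (taking the acute solution since C < 90°)

C = 50.43°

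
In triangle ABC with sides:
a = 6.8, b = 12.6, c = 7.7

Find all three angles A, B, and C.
Law of cosines for each angle (a² = 46.24, b² = 158.76, c² = 59.29):
cos(A) = (b² + c² − a²)/(2bc) = (158.76 + 59.29 − 46.24)/(2·12.6·7.7) = 171.81/194.04 ≈ 0.885436  ⇒  A ≈ 27.6948°
cos(B) = (a² + c² − b²)/(2ac) = (46.24 + 59.29 − 158.76)/(2·6.8·7.7) = -53.23/104.72 ≈ -0.508308  ⇒  B ≈ 120.551°
cos(C) = (a² + b² − c²)/(2ab) = (46.24 + 158.76 − 59.29)/(2·6.8·12.6) = 145.71/171.36 ≈ 0.850315  ⇒  C ≈ 31.754°
Check: A + B + C ≈ 180°

A = 27.69°, B = 120.6°, C = 31.75°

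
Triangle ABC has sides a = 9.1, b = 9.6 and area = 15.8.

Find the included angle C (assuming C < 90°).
Area = ½·a·b·sin(C)  ⇒  sin(C) = 2·Area/(a·b) = 2·15.8/(9.1·9.6) = 31.6/87.36 ≈ 0.361722
C = arcsin(0.361722) ≈ 21.206° (taking the acute solution since C < 90°)

C = 21.21°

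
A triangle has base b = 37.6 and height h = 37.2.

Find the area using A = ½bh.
A = ½·b·h = ½·37.6·37.2 = ½·1398.72 = 699.36

Area = 699.36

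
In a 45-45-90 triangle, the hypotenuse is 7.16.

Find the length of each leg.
In a 45-45-90 triangle hypotenuse = leg·√2, so leg = hypotenuse/√2.
Leg = 7.16/√2 ≈ 7.16/1.41421 ≈ 5.06288

Each leg = 5.063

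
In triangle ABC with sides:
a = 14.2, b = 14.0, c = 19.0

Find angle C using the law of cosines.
c² = a² + b² − 2ab·cos(C)  ⇒  cos(C) = (a² + b² − c²)/(2ab)
cos(C) = (14.2² + 14.0² − 19.0²)/(2·14.2·14.0) = (201.64 + 196 − 361)/397.6 = 36.64/397.6 ≈ 0.0921529
C = arccos(0.0921529) ≈ 84.7125°

C = 84.71°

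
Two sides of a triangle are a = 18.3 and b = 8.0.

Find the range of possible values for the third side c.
Triangle inequality: |a − b| < c < a + b
|a − b| = |18.3 − 8.0| = 10.3
a + b = 18.3 + 8.0 = 26.3

10.3 < c < 26.3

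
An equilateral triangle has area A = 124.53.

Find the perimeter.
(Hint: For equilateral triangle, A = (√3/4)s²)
A = (√3/4)s²  ⇒  s² = 4A/√3 = 4·124.53/√3 = 498.12/1.73205 ≈ 287.59
s ≈ √287.59 ≈ 16.9585
Perimeter = 3s ≈ 3·16.9585 ≈ 50.8754

Perimeter = 50.88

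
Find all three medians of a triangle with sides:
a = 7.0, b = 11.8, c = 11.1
Median formula: m_a = ½√(2b² + 2c² − a²) (and cyclically). a² = 49, b² = 139.24, c² = 123.21.
m_a = ½√(2·139.24 + 2·123.21 − 49) = ½√475.9 ≈ ½·21.8151 ≈ 10.9076
m_b = ½√(2·49 + 2·123.21 − 139.24) = ½√205.18 ≈ ½·14.3241 ≈ 7.16205
m_c = ½√(2·49 + 2·139.24 − 123.21) = ½√253.27 ≈ ½·15.9145 ≈ 7.95723

m_a = 10.91, m_b = 7.162, m_c = 7.957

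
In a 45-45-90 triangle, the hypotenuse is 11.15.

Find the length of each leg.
In a 45-45-90 triangle hypotenuse = leg·√2, so leg = hypotenuse/√2.
Leg = 11.15/√2 ≈ 11.15/1.41421 ≈ 7.88424

Each leg = 7.884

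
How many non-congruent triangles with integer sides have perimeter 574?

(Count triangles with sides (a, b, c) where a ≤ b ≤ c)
Let a ≤ b ≤ c with a + b + c = 574. The only binding inequality is a + b > c, i.e. 574 − c > c, so c < 574/2; and c ≥ 574/3 since c is the largest side.
So 192 ≤ c ≤ 286. For each c, b runs from ⌈(574 − c)/2⌉ up to c (then a = 574 − b − c satisfies 1 ≤ a ≤ b automatically), giving c − ⌈(574 − c)/2⌉ + 1 choices.
Summing over c: 2 + 3 + 5 + 6 + … + 141 + 143  (95 terms, c = 192, …, 286) = 6864
Check (closed form: nearest integer to p²/48 for even p, (p+3)²/48 for odd p): 574²/48 = 329476/48 ≈ 6864.08 → 6864

6864 triangles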